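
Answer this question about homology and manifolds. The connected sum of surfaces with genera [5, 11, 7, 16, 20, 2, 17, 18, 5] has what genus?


Genus is additive under connected sum of orientable surfaces.
g = 5 + 11 + 7 + 16 + 20 + 2 + 17 + 18 + 5 = 101

101


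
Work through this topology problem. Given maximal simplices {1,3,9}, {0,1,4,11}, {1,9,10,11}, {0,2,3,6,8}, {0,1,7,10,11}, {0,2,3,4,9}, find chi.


Enumerate all faces; f-vector: f_0=11, f_1=33, f_2=36, f_3=17, f_4=3.
chi = sum (-1)^k f_k = 0

0


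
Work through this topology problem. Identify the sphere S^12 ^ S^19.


S^m ^ S^n = S^{m+n}.
k = 12 + 19 = 31

31


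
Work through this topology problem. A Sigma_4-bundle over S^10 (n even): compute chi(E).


chi(S^10) = 2 (n even), chi(Sigma_4) = 2 - 2*4 = -6.
chi(E) = 2 * (-6) = -12

-12


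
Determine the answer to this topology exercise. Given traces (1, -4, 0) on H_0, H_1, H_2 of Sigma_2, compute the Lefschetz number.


L(f) = tr(f_0*) - tr(f_1*) + tr(f_2*).
= 1 - (-4) + (0)
= 5

5


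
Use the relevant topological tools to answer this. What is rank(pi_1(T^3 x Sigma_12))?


pi_1(A x B) = pi_1(A) x pi_1(B); rank of abelianization = b_1.
b_1(T^3) = 3, b_1(Sigma_12) = 2*12 = 24.
b_1(product) = 3 + 24 = 27

27


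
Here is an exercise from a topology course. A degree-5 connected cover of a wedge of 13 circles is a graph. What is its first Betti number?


Nielsen-Schreier: an index-n subgroup of F_r is free of rank 1 + n(r-1).
Equivalently: chi(cover) = n*chi(base); chi(vee_r S^1) = 1 - 13 = -12.
chi(E) = 5*(-12) = -60; rank = 1 - chi(E) = 1 - (-60) = 61.
rank = 1 + 5*(13-1) = 1 + 60 = 61

61


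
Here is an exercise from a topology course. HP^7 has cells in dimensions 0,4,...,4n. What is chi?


HP^7 has one cell in each dimension 0, 4, ..., 4*7 (7+1 cells, all even-dim).
chi = 7 + 1 = 8

8


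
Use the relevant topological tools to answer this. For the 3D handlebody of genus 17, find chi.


A genus-g handlebody deformation retracts to a wedge of g circles.
chi(vee_g S^1) = 1 - g.
chi(H_17) = 1 - 17 = -16

-16


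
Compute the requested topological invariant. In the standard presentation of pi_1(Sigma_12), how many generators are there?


Standard presentation: pi_1(Sigma_g) = <a_1,b_1,...,a_g,b_g | [a_1,b_1]...[a_g,b_g] = 1>.
Number of generators = 2g = 2*12 = 24

24


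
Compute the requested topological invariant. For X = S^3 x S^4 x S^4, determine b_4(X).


Each S^d has Poincare polynomial 1 + t^d.
The product S^3 x S^4 x S^4 has Poincare polynomial prod(1+t^d_i).
Expanding: b_0=1, b_3=1, b_4=2, b_7=2, b_8=1, b_11=1.
b_4 = 2

2


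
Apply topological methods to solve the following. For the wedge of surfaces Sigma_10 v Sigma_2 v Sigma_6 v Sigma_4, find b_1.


For a wedge X v Y: reduced H_k(X v Y) = H_k(X) + H_k(Y).
Each Sigma_g contributes b_1 = 2g.
b_1 = 20 + 4 + 12 + 8 = 44

44


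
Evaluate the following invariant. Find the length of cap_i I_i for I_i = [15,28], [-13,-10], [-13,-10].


Intersection = [max(a_i), min(b_i)] = [15, -10].
Since 15 > -10, the intersection is empty.
Length = 0

0


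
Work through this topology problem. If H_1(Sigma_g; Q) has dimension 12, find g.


For a closed orientable surface: b_1 = 2g.
12 = 2g
g = 12 / 2 = 6

6


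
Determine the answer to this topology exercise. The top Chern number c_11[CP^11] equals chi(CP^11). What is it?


For any closed oriented manifold, <e(TM),[M]> = chi(M).
chi(CP^11) = 11+1 = 12

12


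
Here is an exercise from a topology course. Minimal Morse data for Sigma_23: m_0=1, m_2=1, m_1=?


A perfect Morse function has m_k = b_k.
For Sigma_23: b_0=1, b_1=2g=46, b_2=1.
Saddles m_1 = 2g = 46

46


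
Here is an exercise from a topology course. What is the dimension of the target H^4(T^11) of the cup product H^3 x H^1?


Cup product: H^p x H^q -> H^{p+q}; here p+q = 3+1 = 4.
rank H^k(T^n) = C(n,k).
C(11,4) = 330

330


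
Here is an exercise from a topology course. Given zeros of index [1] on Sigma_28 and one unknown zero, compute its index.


Poincare-Hopf: sum of indices = chi(M).
chi(Sigma_28) = 2 - 2*28 = -54.
Sum of known indices = 1.
x = chi - (sum known) = -54 - (1) = -55

-55


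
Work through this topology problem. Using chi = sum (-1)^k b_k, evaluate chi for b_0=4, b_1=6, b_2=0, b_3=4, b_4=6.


chi = sum_k (-1)^k b_k.
= (4) + (-6) + (0) + (-4) + (6)
= 0

0


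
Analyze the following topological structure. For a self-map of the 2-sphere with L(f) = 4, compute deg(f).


L(f) = 1 + (-1)^2 deg(f) on S^2.
4 = 1 + (-1)^2 * deg(f)
(-1)^2 * deg(f) = 3
deg(f) = 3

3


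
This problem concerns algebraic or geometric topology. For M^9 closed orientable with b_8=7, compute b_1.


Poincare duality for closed orientable n-manifolds: b_k = b_{n-k}.
Here n = 9, so b_1 = b_8 = 7

7


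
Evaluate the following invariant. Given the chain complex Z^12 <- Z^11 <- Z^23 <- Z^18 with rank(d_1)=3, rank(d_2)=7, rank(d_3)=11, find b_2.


rank H_k = rank(ker d_k) - rank(im d_{k+1}).
rank(ker d_2) = rank(C_2) - rank(d_2) = 23 - 7 = 16.
rank(im d_{2+1}) = 11.
rank H_2 = 16 - 11 = 5

5


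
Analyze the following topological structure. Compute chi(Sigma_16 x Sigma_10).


chi(Sigma_16) = 2 - 2*16 = -30
chi(Sigma_10) = 2 - 2*10 = -18
chi(product) = (-30) * (-18) = 540

540


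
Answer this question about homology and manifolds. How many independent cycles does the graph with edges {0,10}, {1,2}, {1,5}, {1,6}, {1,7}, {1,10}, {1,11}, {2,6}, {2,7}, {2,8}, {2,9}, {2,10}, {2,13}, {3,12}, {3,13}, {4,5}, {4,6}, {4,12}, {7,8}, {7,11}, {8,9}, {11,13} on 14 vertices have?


b_1 = E - V + (number of components).
E = 22, V = 14, components = 1.
b_1 = 22 - 14 + 1 = 9

9


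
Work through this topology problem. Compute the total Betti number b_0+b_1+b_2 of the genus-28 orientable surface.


For Sigma_28: b_0 = 1, b_1 = 2g = 56, b_2 = 1.
Total = 1 + 56 + 1 = 58

58


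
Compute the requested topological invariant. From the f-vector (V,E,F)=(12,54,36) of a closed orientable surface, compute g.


chi = V - E + F = 12 - 54 + 36 = -6
For orientable closed surface: chi = 2 - 2g, so g = (2 - chi)/2.
g = (2 - (-6)) / 2 = 8 / 2 = 4

4


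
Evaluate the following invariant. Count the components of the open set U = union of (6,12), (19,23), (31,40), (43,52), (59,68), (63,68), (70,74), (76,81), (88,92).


Sort and merge overlapping open intervals.
Merged: (6,12), (19,23), (31,40), (43,52), (59,68), (70,74), (76,81), (88,92).
Number of components = 8

8


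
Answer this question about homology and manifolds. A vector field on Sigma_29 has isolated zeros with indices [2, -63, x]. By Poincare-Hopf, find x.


Poincare-Hopf: sum of indices = chi(M).
chi(Sigma_29) = 2 - 2*29 = -56.
Sum of known indices = -61.
x = chi - (sum known) = -56 - (-61) = 5

5


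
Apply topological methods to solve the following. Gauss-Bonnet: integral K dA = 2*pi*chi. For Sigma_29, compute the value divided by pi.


Gauss-Bonnet: integral K dA = 2*pi*chi(M).
chi(Sigma_29) = 2 - 2*29 = -56.
(integral K dA)/pi = 2*chi = 2*(-56) = -112

-112


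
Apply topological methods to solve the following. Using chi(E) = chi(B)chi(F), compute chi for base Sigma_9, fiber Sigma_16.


For a fiber bundle F -> E -> B (with CW structure): chi(E) = chi(B) * chi(F).
chi(Sigma_9) = -16, chi(Sigma_16) = -30.
chi(E) = (-16) * (-30) = 480

480


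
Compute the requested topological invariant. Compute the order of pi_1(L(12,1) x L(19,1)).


pi_1(X x Y) = pi_1(X) x pi_1(Y).
pi_1(L(12,1)) = Z/12, pi_1(L(19,1)) = Z/19.
|Z/12 x Z/19| = 12 * 19 = 228

228


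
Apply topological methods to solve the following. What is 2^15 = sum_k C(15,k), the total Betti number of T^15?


b_k(T^15) = C(15,k), so the sum over k is sum_k C(15,k) = 2^15.
Total = 2^15 = 32768

32768


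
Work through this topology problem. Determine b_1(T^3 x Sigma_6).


pi_1(A x B) = pi_1(A) x pi_1(B); rank of abelianization = b_1.
b_1(T^3) = 3, b_1(Sigma_6) = 2*6 = 12.
b_1(product) = 3 + 12 = 15

15


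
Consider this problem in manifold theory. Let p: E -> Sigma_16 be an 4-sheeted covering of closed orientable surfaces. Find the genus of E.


For an n-sheeted cover: chi(E) = n * chi(B).
chi(Sigma_16) = 2 - 2*16 = -30.
chi(E) = 4 * (-30) = -120.
genus(E) = (2 - chi(E))/2 = (2 - (-120))/2 = 122/2 = 61

61


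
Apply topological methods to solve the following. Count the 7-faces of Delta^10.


Delta^10 has 10+1 vertices. A 7-face is a choice of 7+1 vertices.
f_7 = C(10+1, 7+1) = C(11,8) = 165

165


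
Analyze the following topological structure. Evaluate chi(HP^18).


HP^18 has one cell in each dimension 0, 4, ..., 4*18 (18+1 cells, all even-dim).
chi = 18 + 1 = 19

19


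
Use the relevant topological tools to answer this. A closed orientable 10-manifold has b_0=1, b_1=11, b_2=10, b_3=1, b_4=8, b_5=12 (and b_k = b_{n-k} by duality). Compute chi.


By Poincare duality b_k = b_{10-k}, so full Betti numbers: b_0=1, b_1=11, b_2=10, b_3=1, b_4=8, b_5=12, b_6=8, b_7=1, b_8=10, b_9=11, b_10=1.
chi = sum (-1)^k b_k = 2

2


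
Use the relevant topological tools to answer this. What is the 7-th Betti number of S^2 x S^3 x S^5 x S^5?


Each S^d has Poincare polynomial 1 + t^d.
The product S^2 x S^3 x S^5 x S^5 has Poincare polynomial prod(1+t^d_i).
Expanding: b_0=1, b_2=1, b_3=1, b_5=3, b_7=2, b_8=2, b_10=3, b_12=1, b_13=1, b_15=1.
b_7 = 2

2


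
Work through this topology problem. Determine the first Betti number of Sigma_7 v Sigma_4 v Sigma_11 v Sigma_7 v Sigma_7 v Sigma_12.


For a wedge X v Y: reduced H_k(X v Y) = H_k(X) + H_k(Y).
Each Sigma_g contributes b_1 = 2g.
b_1 = 14 + 8 + 22 + 14 + 14 + 24 = 96

96


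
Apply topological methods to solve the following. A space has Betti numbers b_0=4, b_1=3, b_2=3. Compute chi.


chi = sum_k (-1)^k b_k.
= (4) + (-3) + (3)
= 4

4


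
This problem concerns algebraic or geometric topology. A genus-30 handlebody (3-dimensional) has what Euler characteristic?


A genus-g handlebody deformation retracts to a wedge of g circles.
chi(vee_g S^1) = 1 - g.
chi(H_30) = 1 - 30 = -29

-29


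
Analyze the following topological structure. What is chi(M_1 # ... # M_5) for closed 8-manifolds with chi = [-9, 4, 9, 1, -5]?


For n-manifolds: chi(A#B) = chi(A) + chi(B) - chi(S^8).
chi(S^8) = 1 + (-1)^8 = 2.
chi(#) = (sum chi_i) - (5-1)*chi(S^8) = 0 - 4*2 = -8

-8


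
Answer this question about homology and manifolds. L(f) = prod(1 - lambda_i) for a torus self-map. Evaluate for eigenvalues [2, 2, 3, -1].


For a torus self-map: L(f) = det(I - A) where A acts on H_1.
L(f) = (1-2) * (1-2) * (1-3) * (1--1) = -1 * -1 * -2 * 2 = -4

-4


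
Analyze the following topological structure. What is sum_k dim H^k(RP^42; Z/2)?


H^k(RP^42; Z/2) = Z/2 for each 0 <= k <= 42.
Total dimension = 42 + 1 = 43

43


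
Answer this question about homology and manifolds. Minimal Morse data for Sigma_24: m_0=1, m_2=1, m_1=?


A perfect Morse function has m_k = b_k.
For Sigma_24: b_0=1, b_1=2g=48, b_2=1.
Saddles m_1 = 2g = 48

48


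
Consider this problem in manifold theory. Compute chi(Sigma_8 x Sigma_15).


chi(Sigma_8) = 2 - 2*8 = -14
chi(Sigma_15) = 2 - 2*15 = -28
chi(product) = (-14) * (-28) = 392

392


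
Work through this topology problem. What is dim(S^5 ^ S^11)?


S^m ^ S^n = S^{m+n}.
k = 5 + 11 = 16

16


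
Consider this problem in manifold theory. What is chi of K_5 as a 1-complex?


K_5: V = 5, E = C(5,2) = 10.
chi = V - E = 5 - 10 = -5

-5


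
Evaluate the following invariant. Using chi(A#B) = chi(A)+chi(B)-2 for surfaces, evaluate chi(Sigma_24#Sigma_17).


chi(Sigma_24) = 2 - 2*24 = -46
chi(Sigma_17) = 2 - 2*17 = -32
For surfaces: chi(A#B) = chi(A) + chi(B) - 2.
chi = -46 + -32 - 2 = -80

-80


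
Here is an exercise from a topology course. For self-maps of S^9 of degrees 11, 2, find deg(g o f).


Degree is multiplicative under composition: deg(g o f) = deg(g) * deg(f).
= 2 * 11 = 22

22


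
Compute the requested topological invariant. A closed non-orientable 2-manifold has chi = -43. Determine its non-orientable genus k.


chi = 2 - k for closed non-orientable surfaces with k crosscaps.
-43 = 2 - k
k = 2 - (-43) = 45

45


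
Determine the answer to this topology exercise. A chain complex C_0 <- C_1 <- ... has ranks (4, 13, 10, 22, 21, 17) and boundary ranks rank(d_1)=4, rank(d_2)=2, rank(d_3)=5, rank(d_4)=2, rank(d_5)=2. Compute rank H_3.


rank H_k = rank(ker d_k) - rank(im d_{k+1}).
rank(ker d_3) = rank(C_3) - rank(d_3) = 22 - 5 = 17.
rank(im d_{3+1}) = 2.
rank H_3 = 17 - 2 = 15

15


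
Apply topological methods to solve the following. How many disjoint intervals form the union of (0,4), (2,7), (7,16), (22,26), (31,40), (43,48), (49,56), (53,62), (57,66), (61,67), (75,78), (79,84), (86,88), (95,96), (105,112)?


Sort and merge overlapping open intervals.
Merged: (0,7), (7,16), (22,26), (31,40), (43,48), (49,67), (75,78), (79,84), (86,88), (95,96), (105,112).
Number of components = 11

11


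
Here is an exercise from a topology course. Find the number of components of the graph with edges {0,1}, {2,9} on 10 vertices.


Run DFS/union-find over 10 vertices.
V = 10, E = 2.
Number of components = 8

8


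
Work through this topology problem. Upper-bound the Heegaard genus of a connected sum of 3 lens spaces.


Heegaard genus satisfies g(A#B) <= g(A) + g(B).
Each lens space has g = 1.
Upper bound: 3 * 1 = 3

3


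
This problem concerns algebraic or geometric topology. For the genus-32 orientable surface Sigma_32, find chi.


For a closed orientable surface of genus g: chi = 2 - 2g.
Here g = 32.
chi = 2 - 2*32 = 2 - 64 = -62

-62


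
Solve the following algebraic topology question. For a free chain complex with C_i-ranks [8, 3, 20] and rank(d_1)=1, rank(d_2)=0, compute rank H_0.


rank H_k = rank(ker d_k) - rank(im d_{k+1}).
rank(ker d_0) = rank(C_0) - rank(d_0) = 8 - 0 = 8.
rank(im d_{0+1}) = 1.
rank H_0 = 8 - 1 = 7

7


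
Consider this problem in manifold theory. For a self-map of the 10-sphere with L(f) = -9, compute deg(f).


L(f) = 1 + (-1)^10 deg(f) on S^10.
-9 = 1 + (-1)^10 * deg(f)
(-1)^10 * deg(f) = -10
deg(f) = -10

-10


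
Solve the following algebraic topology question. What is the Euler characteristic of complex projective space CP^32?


CP^32 has one cell in each even dimension 0, 2, ..., 2*32 (32+1 cells total).
All cells are even-dimensional, so chi = number of cells.
chi = 32 + 1 = 33

33


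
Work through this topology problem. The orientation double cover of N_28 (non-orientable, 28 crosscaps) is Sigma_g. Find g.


chi(N_28) = 2 - 28 = -26.
Double cover: chi(Sigma_g) = 2 * chi(N_28) = 2*(-26) = -52.
2 - 2g = -52, so g = (2 - (-52))/2 = 54/2 = 27

27


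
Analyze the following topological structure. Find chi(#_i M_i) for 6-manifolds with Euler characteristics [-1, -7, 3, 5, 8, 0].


For n-manifolds: chi(A#B) = chi(A) + chi(B) - chi(S^6).
chi(S^6) = 1 + (-1)^6 = 2.
chi(#) = (sum chi_i) - (6-1)*chi(S^6) = 8 - 5*2 = -2

-2


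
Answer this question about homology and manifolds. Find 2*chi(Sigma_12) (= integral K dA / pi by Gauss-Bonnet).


Gauss-Bonnet: integral K dA = 2*pi*chi(M).
chi(Sigma_12) = 2 - 2*12 = -22.
(integral K dA)/pi = 2*chi = 2*(-22) = -44

-44


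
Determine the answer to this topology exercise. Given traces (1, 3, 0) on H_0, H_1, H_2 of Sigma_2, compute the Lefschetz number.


L(f) = tr(f_0*) - tr(f_1*) + tr(f_2*).
= 1 - (3) + (0)
= -2

-2


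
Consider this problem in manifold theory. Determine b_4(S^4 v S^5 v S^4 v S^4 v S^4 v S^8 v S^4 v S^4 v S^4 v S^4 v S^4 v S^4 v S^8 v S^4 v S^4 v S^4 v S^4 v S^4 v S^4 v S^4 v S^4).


For a wedge of spheres, H_k (k>0) is free on one generator per sphere of dimension k.
Spheres of dimension 4: count = 18.
b_4 = 18

18


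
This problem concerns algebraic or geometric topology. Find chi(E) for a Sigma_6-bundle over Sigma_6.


For a fiber bundle F -> E -> B (with CW structure): chi(E) = chi(B) * chi(F).
chi(Sigma_6) = -10, chi(Sigma_6) = -10.
chi(E) = (-10) * (-10) = 100

100


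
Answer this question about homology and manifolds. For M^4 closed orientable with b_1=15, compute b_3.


Poincare duality for closed orientable n-manifolds: b_k = b_{n-k}.
Here n = 4, so b_3 = b_1 = 15

15


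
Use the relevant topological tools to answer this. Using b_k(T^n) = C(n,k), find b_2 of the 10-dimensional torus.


By the Kunneth formula, b_k(T^n) = C(n,k).
b_2(T^10) = C(10,2).
C(10,2) = 10!/(2!*8!) = 45

45


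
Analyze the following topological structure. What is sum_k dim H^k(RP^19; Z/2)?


H^k(RP^19; Z/2) = Z/2 for each 0 <= k <= 19.
Total dimension = 19 + 1 = 20

20


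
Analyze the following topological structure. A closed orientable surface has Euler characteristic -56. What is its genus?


chi = 2 - 2g for closed orientable surfaces.
-56 = 2 - 2g
2g = 2 - (-56) = 58
g = 29

29


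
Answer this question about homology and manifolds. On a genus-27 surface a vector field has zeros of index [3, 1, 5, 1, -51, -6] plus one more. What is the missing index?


Poincare-Hopf: sum of indices = chi(M).
chi(Sigma_27) = 2 - 2*27 = -52.
Sum of known indices = -47.
x = chi - (sum known) = -52 - (-47) = -5

-5


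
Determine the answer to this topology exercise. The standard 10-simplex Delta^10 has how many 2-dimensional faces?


Delta^10 has 10+1 vertices. A 2-face is a choice of 2+1 vertices.
f_2 = C(10+1, 2+1) = C(11,3) = 165

165


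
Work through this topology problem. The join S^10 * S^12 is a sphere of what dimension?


Join of spheres: S^m * S^n = S^{m+n+1}.
dim = 10 + 12 + 1 = 23

23


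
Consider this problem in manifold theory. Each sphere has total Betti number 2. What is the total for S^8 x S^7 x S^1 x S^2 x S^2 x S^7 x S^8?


Total Betti number is multiplicative under products.
Each S^d (d>=1) has total Betti number 2.
There are 7 sphere factors.
Total = 2^7 = 128

128


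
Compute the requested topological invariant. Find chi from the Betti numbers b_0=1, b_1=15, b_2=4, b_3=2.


chi = sum_k (-1)^k b_k.
= (1) + (-15) + (4) + (-2)
= -12

-12


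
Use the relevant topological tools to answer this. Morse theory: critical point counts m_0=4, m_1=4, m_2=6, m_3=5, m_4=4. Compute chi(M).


Morse theory: chi(M) = sum_k (-1)^k m_k where m_k = #(index-k critical points).
= (4) + (-4) + (6) + (-5) + (4) = 5

5


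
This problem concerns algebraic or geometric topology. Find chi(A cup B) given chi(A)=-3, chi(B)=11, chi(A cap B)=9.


chi(A cup B) = chi(A) + chi(B) - chi(A cap B)
= -3 + (11) - (9)
= -1

-1


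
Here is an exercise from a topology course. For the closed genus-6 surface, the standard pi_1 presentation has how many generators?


Standard presentation: pi_1(Sigma_g) = <a_1,b_1,...,a_g,b_g | [a_1,b_1]...[a_g,b_g] = 1>.
Number of generators = 2g = 2*6 = 12

12


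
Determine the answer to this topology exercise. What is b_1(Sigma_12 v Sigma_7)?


For a wedge: H_1(A v B) = H_1(A) + H_1(B).
b_1(Sigma_12) = 24, b_1(Sigma_7) = 14.
b_1 = 24 + 14 = 38

38


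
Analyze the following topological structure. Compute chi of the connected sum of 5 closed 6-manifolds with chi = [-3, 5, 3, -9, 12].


For n-manifolds: chi(A#B) = chi(A) + chi(B) - chi(S^6).
chi(S^6) = 1 + (-1)^6 = 2.
chi(#) = (sum chi_i) - (5-1)*chi(S^6) = 8 - 4*2 = 0

0


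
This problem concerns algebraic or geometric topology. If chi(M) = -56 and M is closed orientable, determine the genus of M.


chi = 2 - 2g for closed orientable surfaces.
-56 = 2 - 2g
2g = 2 - (-56) = 58
g = 29

29


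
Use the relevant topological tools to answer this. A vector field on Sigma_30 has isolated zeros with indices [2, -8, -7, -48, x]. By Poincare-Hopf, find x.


Poincare-Hopf: sum of indices = chi(M).
chi(Sigma_30) = 2 - 2*30 = -58.
Sum of known indices = -61.
x = chi - (sum known) = -58 - (-61) = 3

3


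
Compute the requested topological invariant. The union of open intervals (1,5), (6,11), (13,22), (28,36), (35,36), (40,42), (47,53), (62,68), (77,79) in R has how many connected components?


Sort and merge overlapping open intervals.
Merged: (1,5), (6,11), (13,22), (28,36), (40,42), (47,53), (62,68), (77,79).
Number of components = 8

8


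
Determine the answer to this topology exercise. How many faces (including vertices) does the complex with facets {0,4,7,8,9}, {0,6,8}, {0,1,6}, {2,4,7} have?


Each maximal simplex on m vertices has 2^m - 1 nonempty faces.
Take the union (dedupe shared faces).
Total distinct faces = 43

43


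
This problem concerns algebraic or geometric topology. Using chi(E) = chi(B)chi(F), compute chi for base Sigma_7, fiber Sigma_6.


For a fiber bundle F -> E -> B (with CW structure): chi(E) = chi(B) * chi(F).
chi(Sigma_7) = -12, chi(Sigma_6) = -10.
chi(E) = (-12) * (-10) = 120

120


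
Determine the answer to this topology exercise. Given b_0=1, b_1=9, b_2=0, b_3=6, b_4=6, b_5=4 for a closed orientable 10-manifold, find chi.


By Poincare duality b_k = b_{10-k}, so full Betti numbers: b_0=1, b_1=9, b_2=0, b_3=6, b_4=6, b_5=4, b_6=6, b_7=6, b_8=0, b_9=9, b_10=1.
chi = sum (-1)^k b_k = -20

-20


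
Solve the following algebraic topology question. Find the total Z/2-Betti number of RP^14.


H^k(RP^14; Z/2) = Z/2 for each 0 <= k <= 14.
Total dimension = 14 + 1 = 15

15


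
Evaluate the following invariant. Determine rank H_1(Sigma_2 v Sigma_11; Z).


For a wedge: H_1(A v B) = H_1(A) + H_1(B).
b_1(Sigma_2) = 4, b_1(Sigma_11) = 22.
b_1 = 4 + 22 = 26

26


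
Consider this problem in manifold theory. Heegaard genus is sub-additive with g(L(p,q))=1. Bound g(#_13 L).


Heegaard genus satisfies g(A#B) <= g(A) + g(B).
Each lens space has g = 1.
Upper bound: 13 * 1 = 13

13


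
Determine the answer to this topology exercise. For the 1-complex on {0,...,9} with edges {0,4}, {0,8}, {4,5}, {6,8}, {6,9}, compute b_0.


Run DFS/union-find over 10 vertices.
V = 10, E = 5.
Number of components = 5

5


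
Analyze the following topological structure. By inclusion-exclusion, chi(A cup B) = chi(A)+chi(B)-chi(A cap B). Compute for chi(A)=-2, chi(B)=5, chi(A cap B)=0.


chi(A cup B) = chi(A) + chi(B) - chi(A cap B)
= -2 + (5) - (0)
= 3

3


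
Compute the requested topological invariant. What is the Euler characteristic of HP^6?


HP^6 has one cell in each dimension 0, 4, ..., 4*6 (6+1 cells, all even-dim).
chi = 6 + 1 = 7

7


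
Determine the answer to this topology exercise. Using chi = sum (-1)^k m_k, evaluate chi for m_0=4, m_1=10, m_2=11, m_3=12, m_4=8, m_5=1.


Morse theory: chi(M) = sum_k (-1)^k m_k where m_k = #(index-k critical points).
= (4) + (-10) + (11) + (-12) + (8) + (-1) = 0

0


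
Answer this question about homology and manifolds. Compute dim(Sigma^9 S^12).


Each suspension raises dimension by 1: Sigma S^n = S^{n+1}.
Sigma^9 S^12 = S^{12+9} = S^21

21


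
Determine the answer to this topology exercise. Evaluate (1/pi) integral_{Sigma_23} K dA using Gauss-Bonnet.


Gauss-Bonnet: integral K dA = 2*pi*chi(M).
chi(Sigma_23) = 2 - 2*23 = -44.
(integral K dA)/pi = 2*chi = 2*(-44) = -88

-88


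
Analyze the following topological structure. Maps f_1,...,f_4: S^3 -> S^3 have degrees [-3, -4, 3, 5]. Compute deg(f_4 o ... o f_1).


Degree is multiplicative: deg(composition) = product of degrees.
= (-3) * (-4) * (3) * (5) = 180

180


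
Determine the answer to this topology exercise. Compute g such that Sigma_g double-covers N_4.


chi(N_4) = 2 - 4 = -2.
Double cover: chi(Sigma_g) = 2 * chi(N_4) = 2*(-2) = -4.
2 - 2g = -4, so g = (2 - (-4))/2 = 6/2 = 3

3


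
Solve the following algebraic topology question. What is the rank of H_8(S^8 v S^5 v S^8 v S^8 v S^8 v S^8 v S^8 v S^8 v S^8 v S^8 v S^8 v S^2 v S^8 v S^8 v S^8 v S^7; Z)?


For a wedge of spheres, H_k (k>0) is free on one generator per sphere of dimension k.
Spheres of dimension 8: count = 13.
b_8 = 13

13


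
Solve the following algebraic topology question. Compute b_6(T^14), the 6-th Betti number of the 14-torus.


By the Kunneth formula, b_k(T^n) = C(n,k).
b_6(T^14) = C(14,6).
C(14,6) = 14!/(6!*8!) = 3003

3003


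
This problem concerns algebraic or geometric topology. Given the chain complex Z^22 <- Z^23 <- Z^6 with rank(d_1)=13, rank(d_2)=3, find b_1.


rank H_k = rank(ker d_k) - rank(im d_{k+1}).
rank(ker d_1) = rank(C_1) - rank(d_1) = 23 - 13 = 10.
rank(im d_{1+1}) = 3.
rank H_1 = 10 - 3 = 7

7


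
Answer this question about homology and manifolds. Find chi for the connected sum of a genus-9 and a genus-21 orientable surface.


chi(Sigma_9) = 2 - 2*9 = -16
chi(Sigma_21) = 2 - 2*21 = -40
For surfaces: chi(A#B) = chi(A) + chi(B) - 2.
chi = -16 + -40 - 2 = -58

-58


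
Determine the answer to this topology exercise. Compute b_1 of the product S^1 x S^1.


Each S^d has Poincare polynomial 1 + t^d.
The product S^1 x S^1 has Poincare polynomial prod(1+t^d_i).
Expanding: b_0=1, b_1=2, b_2=1.
b_1 = 2

2


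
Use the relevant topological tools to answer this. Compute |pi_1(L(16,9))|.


pi_1(L(p,q)) = Z/pZ for any q coprime to p.
|pi_1(L(16,9))| = 16

16


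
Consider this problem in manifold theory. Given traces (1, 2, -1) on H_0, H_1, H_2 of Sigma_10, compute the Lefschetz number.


L(f) = tr(f_0*) - tr(f_1*) + tr(f_2*).
= 1 - (2) + (-1)
= -2

-2


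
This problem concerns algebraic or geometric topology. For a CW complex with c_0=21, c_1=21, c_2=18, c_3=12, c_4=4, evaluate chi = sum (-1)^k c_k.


chi = sum_k (-1)^k c_k.
= (-1)^0*21 + (-1)^1*21 + (-1)^2*18 + (-1)^3*12 + (-1)^4*4
= (21) + (-21) + (18) + (-12) + (4)
= 10

10


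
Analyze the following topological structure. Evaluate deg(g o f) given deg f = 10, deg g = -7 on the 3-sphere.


Degree is multiplicative under composition: deg(g o f) = deg(g) * deg(f).
= -7 * 10 = -70

-70


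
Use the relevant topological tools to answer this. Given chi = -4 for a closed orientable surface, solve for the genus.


chi = 2 - 2g for closed orientable surfaces.
-4 = 2 - 2g
2g = 2 - (-4) = 6
g = 3

3


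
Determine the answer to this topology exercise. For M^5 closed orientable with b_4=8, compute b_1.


Poincare duality for closed orientable n-manifolds: b_k = b_{n-k}.
Here n = 5, so b_1 = b_4 = 8

8


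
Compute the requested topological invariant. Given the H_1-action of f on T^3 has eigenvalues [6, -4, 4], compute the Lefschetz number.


For a torus self-map: L(f) = det(I - A) where A acts on H_1.
L(f) = (1-6) * (1--4) * (1-4) = -5 * 5 * -3 = 75

75


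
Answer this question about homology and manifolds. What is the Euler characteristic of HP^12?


HP^12 has one cell in each dimension 0, 4, ..., 4*12 (12+1 cells, all even-dim).
chi = 12 + 1 = 13

13


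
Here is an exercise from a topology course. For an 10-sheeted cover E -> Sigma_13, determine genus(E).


For an n-sheeted cover: chi(E) = n * chi(B).
chi(Sigma_13) = 2 - 2*13 = -24.
chi(E) = 10 * (-24) = -240.
genus(E) = (2 - chi(E))/2 = (2 - (-240))/2 = 242/2 = 121

121


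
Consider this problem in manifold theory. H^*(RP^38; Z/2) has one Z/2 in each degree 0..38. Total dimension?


H^k(RP^38; Z/2) = Z/2 for each 0 <= k <= 38.
Total dimension = 38 + 1 = 39

39


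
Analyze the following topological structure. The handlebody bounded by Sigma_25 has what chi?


A genus-g handlebody deformation retracts to a wedge of g circles.
chi(vee_g S^1) = 1 - g.
chi(H_25) = 1 - 25 = -24

-24


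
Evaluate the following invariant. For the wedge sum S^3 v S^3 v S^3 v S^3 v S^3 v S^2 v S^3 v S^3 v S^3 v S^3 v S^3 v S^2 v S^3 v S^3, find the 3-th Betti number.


For a wedge of spheres, H_k (k>0) is free on one generator per sphere of dimension k.
Spheres of dimension 3: count = 12.
b_3 = 12

12


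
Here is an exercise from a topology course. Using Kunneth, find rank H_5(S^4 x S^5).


Each S^d has Poincare polynomial 1 + t^d.
The product S^4 x S^5 has Poincare polynomial prod(1+t^d_i).
Expanding: b_0=1, b_4=1, b_5=1, b_9=1.
b_5 = 1

1


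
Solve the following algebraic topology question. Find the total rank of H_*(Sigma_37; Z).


For Sigma_37: b_0 = 1, b_1 = 2g = 74, b_2 = 1.
Total = 1 + 74 + 1 = 76

76


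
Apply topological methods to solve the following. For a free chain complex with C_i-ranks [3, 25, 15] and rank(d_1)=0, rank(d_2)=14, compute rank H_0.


rank H_k = rank(ker d_k) - rank(im d_{k+1}).
rank(ker d_0) = rank(C_0) - rank(d_0) = 3 - 0 = 3.
rank(im d_{0+1}) = 0.
rank H_0 = 3 - 0 = 3

3


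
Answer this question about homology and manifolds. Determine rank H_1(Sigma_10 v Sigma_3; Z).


For a wedge: H_1(A v B) = H_1(A) + H_1(B).
b_1(Sigma_10) = 20, b_1(Sigma_3) = 6.
b_1 = 20 + 6 = 26

26


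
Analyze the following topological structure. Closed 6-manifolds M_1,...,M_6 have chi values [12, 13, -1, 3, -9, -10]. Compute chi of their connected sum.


For n-manifolds: chi(A#B) = chi(A) + chi(B) - chi(S^6).
chi(S^6) = 1 + (-1)^6 = 2.
chi(#) = (sum chi_i) - (6-1)*chi(S^6) = 8 - 5*2 = -2

-2


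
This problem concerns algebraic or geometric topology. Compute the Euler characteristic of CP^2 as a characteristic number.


For any closed oriented manifold, <e(TM),[M]> = chi(M).
chi(CP^2) = 2+1 = 3

3


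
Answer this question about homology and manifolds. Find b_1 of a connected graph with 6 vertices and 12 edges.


For a connected graph: rank(pi_1) = b_1 = E - V + 1 = 1 - chi.
chi = V - E = 6 - 12 = -6.
rank = 1 - (-6) = 12 - 6 + 1 = 7

7


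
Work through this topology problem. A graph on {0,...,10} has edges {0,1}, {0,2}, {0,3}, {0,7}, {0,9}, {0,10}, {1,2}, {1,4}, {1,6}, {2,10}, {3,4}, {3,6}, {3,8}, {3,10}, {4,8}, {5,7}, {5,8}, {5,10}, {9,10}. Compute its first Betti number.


b_1 = E - V + (number of components).
E = 19, V = 11, components = 1.
b_1 = 19 - 11 + 1 = 9

9


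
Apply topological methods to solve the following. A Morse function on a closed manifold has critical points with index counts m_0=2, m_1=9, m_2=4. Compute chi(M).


Morse theory: chi(M) = sum_k (-1)^k m_k where m_k = #(index-k critical points).
= (2) + (-9) + (4) = -3

-3


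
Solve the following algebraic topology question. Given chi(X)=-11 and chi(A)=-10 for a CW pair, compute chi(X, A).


Relative Euler characteristic: chi(X, A) = chi(X) - chi(A).
= -11 - (-10) = -1

-1


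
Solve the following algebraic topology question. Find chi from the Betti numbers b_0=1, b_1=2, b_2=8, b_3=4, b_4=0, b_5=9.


chi = sum_k (-1)^k b_k.
= (1) + (-2) + (8) + (-4) + (0) + (-9)
= -6

-6


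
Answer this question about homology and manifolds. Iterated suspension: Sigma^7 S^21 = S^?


Each suspension raises dimension by 1: Sigma S^n = S^{n+1}.
Sigma^7 S^21 = S^{21+7} = S^28

28


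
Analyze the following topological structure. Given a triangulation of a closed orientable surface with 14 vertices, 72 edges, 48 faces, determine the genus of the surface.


chi = V - E + F = 14 - 72 + 48 = -10
For orientable closed surface: chi = 2 - 2g, so g = (2 - chi)/2.
g = (2 - (-10)) / 2 = 12 / 2 = 6

6


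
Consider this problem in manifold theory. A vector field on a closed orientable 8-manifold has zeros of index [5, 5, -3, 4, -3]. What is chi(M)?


Poincare-Hopf: chi(M) = sum of indices of zeros.
chi = (5) + (5) + (-3) + (4) + (-3) = 8

8


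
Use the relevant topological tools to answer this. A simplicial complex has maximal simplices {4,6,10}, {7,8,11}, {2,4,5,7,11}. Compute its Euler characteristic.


Enumerate all faces; f-vector: f_0=8, f_1=15, f_2=12, f_3=5, f_4=1.
chi = sum (-1)^k f_k = 1

1


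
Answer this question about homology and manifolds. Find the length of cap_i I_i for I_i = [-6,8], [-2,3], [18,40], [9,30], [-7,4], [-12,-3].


Intersection = [max(a_i), min(b_i)] = [18, -3].
Since 18 > -3, the intersection is empty.
Length = 0

0


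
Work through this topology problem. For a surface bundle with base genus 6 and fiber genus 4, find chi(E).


For a fiber bundle F -> E -> B (with CW structure): chi(E) = chi(B) * chi(F).
chi(Sigma_6) = -10, chi(Sigma_4) = -6.
chi(E) = (-10) * (-6) = 60

60


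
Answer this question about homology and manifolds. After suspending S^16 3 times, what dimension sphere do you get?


Each suspension raises dimension by 1: Sigma S^n = S^{n+1}.
Sigma^3 S^16 = S^{16+3} = S^19

19


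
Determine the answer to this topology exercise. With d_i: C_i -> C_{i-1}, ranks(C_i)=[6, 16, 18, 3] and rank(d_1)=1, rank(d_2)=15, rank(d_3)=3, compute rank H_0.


rank H_k = rank(ker d_k) - rank(im d_{k+1}).
rank(ker d_0) = rank(C_0) - rank(d_0) = 6 - 0 = 6.
rank(im d_{0+1}) = 1.
rank H_0 = 6 - 1 = 5

5


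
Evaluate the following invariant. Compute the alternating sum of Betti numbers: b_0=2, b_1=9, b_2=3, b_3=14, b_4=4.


chi = sum_k (-1)^k b_k.
= (2) + (-9) + (3) + (-14) + (4)
= -14

-14


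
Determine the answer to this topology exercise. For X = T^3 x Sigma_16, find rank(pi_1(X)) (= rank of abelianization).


pi_1(A x B) = pi_1(A) x pi_1(B); rank of abelianization = b_1.
b_1(T^3) = 3, b_1(Sigma_16) = 2*16 = 32.
b_1(product) = 3 + 32 = 35

35


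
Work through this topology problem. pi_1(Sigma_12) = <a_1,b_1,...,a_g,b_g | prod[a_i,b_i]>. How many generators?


Standard presentation: pi_1(Sigma_g) = <a_1,b_1,...,a_g,b_g | [a_1,b_1]...[a_g,b_g] = 1>.
Number of generators = 2g = 2*12 = 24

24


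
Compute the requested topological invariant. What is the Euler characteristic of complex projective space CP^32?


CP^32 has one cell in each even dimension 0, 2, ..., 2*32 (32+1 cells total).
All cells are even-dimensional, so chi = number of cells.
chi = 32 + 1 = 33

33


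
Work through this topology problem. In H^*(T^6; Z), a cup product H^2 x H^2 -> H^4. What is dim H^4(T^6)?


Cup product: H^p x H^q -> H^{p+q}; here p+q = 2+2 = 4.
rank H^k(T^n) = C(n,k).
C(6,4) = 15

15


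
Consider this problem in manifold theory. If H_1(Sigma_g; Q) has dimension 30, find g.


For a closed orientable surface: b_1 = 2g.
30 = 2g
g = 30 / 2 = 15

15


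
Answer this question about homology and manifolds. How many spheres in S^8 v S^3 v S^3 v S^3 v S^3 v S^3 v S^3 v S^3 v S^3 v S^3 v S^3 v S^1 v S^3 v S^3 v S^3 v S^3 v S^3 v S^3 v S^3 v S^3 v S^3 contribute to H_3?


For a wedge of spheres, H_k (k>0) is free on one generator per sphere of dimension k.
Spheres of dimension 3: count = 19.
b_3 = 19

19


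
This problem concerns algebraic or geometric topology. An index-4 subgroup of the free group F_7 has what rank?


Nielsen-Schreier: an index-n subgroup of F_r is free of rank 1 + n(r-1).
Equivalently: chi(cover) = n*chi(base); chi(vee_r S^1) = 1 - 7 = -6.
chi(E) = 4*(-6) = -24; rank = 1 - chi(E) = 1 - (-24) = 25.
rank = 1 + 4*(7-1) = 1 + 24 = 25

25


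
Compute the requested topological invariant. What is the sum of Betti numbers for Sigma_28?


For Sigma_28: b_0 = 1, b_1 = 2g = 56, b_2 = 1.
Total = 1 + 56 + 1 = 58

58


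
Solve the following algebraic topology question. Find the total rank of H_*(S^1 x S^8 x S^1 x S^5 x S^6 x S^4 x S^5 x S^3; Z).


Total Betti number is multiplicative under products.
Each S^d (d>=1) has total Betti number 2.
There are 8 sphere factors.
Total = 2^8 = 256

256


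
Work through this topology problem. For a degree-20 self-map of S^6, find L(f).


On S^6: L(f) = tr(f_0*) + (-1)^6 tr(f_6*) = 1 + (-1)^6 * deg(f).
L(f) = 1 + (-1)^6 * 20 = 1 + 20 = 21

21


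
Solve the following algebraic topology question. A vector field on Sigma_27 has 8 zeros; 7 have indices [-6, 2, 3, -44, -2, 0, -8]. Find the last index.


Poincare-Hopf: sum of indices = chi(M).
chi(Sigma_27) = 2 - 2*27 = -52.
Sum of known indices = -55.
x = chi - (sum known) = -52 - (-55) = 3

3


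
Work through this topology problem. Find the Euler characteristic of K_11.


K_11: V = 11, E = C(11,2) = 55.
chi = V - E = 11 - 55 = -44

-44


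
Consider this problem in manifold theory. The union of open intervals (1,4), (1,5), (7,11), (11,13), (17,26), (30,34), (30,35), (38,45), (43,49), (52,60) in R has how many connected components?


Sort and merge overlapping open intervals.
Merged: (1,5), (7,11), (11,13), (17,26), (30,35), (38,49), (52,60).
Number of components = 7

7


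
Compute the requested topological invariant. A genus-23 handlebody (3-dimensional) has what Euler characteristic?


A genus-g handlebody deformation retracts to a wedge of g circles.
chi(vee_g S^1) = 1 - g.
chi(H_23) = 1 - 23 = -22

-22


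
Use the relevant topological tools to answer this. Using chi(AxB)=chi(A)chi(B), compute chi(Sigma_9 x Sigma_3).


chi(Sigma_9) = 2 - 2*9 = -16
chi(Sigma_3) = 2 - 2*3 = -4
chi(product) = (-16) * (-4) = 64

64


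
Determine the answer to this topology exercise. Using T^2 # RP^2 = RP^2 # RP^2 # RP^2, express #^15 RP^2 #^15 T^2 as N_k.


Since a >= 1, the sum is non-orientable; each T^2 can be replaced by RP^2 # RP^2 (since T^2#RP^2 = 3RP^2).
Total crosscaps k = 15 + 2*15 = 45.
Check via chi: chi = 15*1 + 15*0 - (15+15-1)*2 = -43 = 2 - k = -43. Consistent.

45


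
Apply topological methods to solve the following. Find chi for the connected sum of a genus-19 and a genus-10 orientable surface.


chi(Sigma_19) = 2 - 2*19 = -36
chi(Sigma_10) = 2 - 2*10 = -18
For surfaces: chi(A#B) = chi(A) + chi(B) - 2.
chi = -36 + -18 - 2 = -56

-56


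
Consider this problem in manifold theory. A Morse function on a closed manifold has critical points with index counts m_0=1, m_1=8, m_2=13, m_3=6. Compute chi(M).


Morse theory: chi(M) = sum_k (-1)^k m_k where m_k = #(index-k critical points).
= (1) + (-8) + (13) + (-6) = 0

0


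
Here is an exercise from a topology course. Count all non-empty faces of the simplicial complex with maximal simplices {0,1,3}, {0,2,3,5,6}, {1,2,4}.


Each maximal simplex on m vertices has 2^m - 1 nonempty faces.
Take the union (dedupe shared faces).
Total distinct faces = 40

40


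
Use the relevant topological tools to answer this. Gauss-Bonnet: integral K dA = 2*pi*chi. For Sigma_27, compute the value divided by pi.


Gauss-Bonnet: integral K dA = 2*pi*chi(M).
chi(Sigma_27) = 2 - 2*27 = -52.
(integral K dA)/pi = 2*chi = 2*(-52) = -104

-104


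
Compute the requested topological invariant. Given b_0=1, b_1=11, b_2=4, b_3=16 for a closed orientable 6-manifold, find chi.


By Poincare duality b_k = b_{6-k}, so full Betti numbers: b_0=1, b_1=11, b_2=4, b_3=16, b_4=4, b_5=11, b_6=1.
chi = sum (-1)^k b_k = -28

-28


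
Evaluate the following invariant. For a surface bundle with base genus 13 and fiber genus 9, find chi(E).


For a fiber bundle F -> E -> B (with CW structure): chi(E) = chi(B) * chi(F).
chi(Sigma_13) = -24, chi(Sigma_9) = -16.
chi(E) = (-24) * (-16) = 384

384


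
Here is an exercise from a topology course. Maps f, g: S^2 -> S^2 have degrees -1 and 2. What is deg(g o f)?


Degree is multiplicative under composition: deg(g o f) = deg(g) * deg(f).
= 2 * -1 = -2

-2


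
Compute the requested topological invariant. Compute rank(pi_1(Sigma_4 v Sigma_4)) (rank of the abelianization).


For a wedge: H_1(A v B) = H_1(A) + H_1(B).
b_1(Sigma_4) = 8, b_1(Sigma_4) = 8.
b_1 = 8 + 8 = 16

16


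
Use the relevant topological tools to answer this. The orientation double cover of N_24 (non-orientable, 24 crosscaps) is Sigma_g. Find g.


chi(N_24) = 2 - 24 = -22.
Double cover: chi(Sigma_g) = 2 * chi(N_24) = 2*(-22) = -44.
2 - 2g = -44, so g = (2 - (-44))/2 = 46/2 = 23

23


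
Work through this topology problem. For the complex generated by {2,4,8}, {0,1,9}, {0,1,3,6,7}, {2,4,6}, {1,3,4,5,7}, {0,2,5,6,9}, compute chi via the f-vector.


Enumerate all faces; f-vector: f_0=10, f_1=31, f_2=32, f_3=15, f_4=3.
chi = sum (-1)^k f_k = -1

-1
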